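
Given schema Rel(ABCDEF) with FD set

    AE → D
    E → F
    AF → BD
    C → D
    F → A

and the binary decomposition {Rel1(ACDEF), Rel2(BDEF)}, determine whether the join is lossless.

Common attributes: Rel1 ∩ Rel2 = {DEF}.
Closure of {DEF}: F → A applies, adding A; AF → BD applies, adding B. So (DEF)⁺ = {ABDEF}.
This closure contains every attribute of Rel2, so Rel1 ∩ Rel2 → Rel2. The join is lossless.

Yes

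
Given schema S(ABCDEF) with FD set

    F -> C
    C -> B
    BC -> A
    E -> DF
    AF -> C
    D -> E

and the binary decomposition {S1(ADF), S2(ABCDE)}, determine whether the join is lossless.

Common attributes: S1 ∩ S2 = {AD}.
Closure of {AD}: D → E applies, adding E; E → DF applies, adding F; AF → C applies, adding C; C → B applies, adding B. So (AD)⁺ = {ABCDEF}.
This closure contains every attribute of S1, so S1 ∩ S2 → S1. The join is lossless.

Yes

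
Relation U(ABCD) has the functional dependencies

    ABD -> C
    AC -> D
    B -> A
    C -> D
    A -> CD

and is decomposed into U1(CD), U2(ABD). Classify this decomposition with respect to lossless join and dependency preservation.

Lossless test: (D)⁺ = {D}, which is a superkey of neither fragment — lossy.
Dependency preservation: the restricted closure of {ABD} across the fragments never reaches {C}, so ABD → C cannot be enforced without a join — not preserved.

lossy and not dependency-preserving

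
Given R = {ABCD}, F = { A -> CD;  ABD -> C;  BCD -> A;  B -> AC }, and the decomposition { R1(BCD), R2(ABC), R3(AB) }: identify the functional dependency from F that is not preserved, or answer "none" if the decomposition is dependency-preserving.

A -> CD

Check A → CD: no single fragment contains all of {ACD}, and the restricted closure of {A} across the fragments never reaches {CD}.
ABD → C is preserved.
BCD → A is preserved.
B → AC is preserved.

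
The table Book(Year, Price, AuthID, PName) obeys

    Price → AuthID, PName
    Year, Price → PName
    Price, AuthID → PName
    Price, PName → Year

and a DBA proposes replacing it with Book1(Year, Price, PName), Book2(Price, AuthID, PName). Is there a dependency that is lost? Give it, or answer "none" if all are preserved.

Price → AuthID, PName lies within Book2.
Year, Price → PName lies within Book1.
Price, AuthID → PName lies within Book2.
Price, PName → Year lies within Book1.
Every dependency is enforceable on the fragments, so the decomposition is dependency-preserving.

none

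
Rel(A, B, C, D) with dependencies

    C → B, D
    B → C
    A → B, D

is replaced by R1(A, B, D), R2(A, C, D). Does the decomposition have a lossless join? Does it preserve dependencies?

lossless but not dependency-preserving

Lossless test: (A, D)⁺ = {A, B, C, D}, which contains all of one fragment — lossless.
Dependency preservation: the restricted closure of {C} across the fragments never reaches {B, D}, so C → B, D cannot be enforced without a join — not preserved.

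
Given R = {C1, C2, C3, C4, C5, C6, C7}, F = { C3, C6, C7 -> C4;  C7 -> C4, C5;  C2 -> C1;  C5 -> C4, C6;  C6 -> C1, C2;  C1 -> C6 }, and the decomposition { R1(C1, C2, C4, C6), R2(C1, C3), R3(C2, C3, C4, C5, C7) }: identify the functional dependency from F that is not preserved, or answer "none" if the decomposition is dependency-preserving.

C3, C6, C7 → C4: restricted closure across fragments reaches C4.
C7 → C4, C5 lies within R3.
C2 → C1 lies within R1.
C5 → C4, C6: restricted closure across fragments reaches C4, C6.
C6 → C1, C2 lies within R1.
C1 → C6 lies within R1.
Every dependency is enforceable on the fragments, so the decomposition is dependency-preserving.

none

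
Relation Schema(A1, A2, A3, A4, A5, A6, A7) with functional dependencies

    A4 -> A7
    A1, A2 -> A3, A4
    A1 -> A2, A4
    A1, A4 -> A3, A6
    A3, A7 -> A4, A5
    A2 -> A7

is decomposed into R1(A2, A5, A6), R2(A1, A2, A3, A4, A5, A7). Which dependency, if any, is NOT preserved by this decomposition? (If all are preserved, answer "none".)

A1, A4 -> A3, A6

Check A1, A4 → A3, A6: no single fragment contains all of {A1, A3, A4, A6}, and the restricted closure of {A1, A4} across the fragments never reaches {A3, A6}.
A4 → A7 is preserved.
A1, A2 → A3, A4 is preserved.
A1 → A2, A4 is preserved.
A3, A7 → A4, A5 is preserved.
A2 → A7 is preserved.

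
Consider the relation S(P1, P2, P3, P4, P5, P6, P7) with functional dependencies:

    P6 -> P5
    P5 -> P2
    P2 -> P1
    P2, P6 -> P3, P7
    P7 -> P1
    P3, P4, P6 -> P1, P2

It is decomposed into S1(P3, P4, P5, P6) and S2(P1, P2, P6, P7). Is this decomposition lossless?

Yes

Common attributes: S1 ∩ S2 = {P6}.
Closure of {P6}: P6 → P5 applies, adding P5; P5 → P2 applies, adding P2; P2 → P1 applies, adding P1; P2, P6 → P3, P7 applies, adding P3, P7. So (P6)⁺ = {P1, P2, P3, P5, P6, P7}.
This closure contains every attribute of S2, so S1 ∩ S2 → S2. The join is lossless.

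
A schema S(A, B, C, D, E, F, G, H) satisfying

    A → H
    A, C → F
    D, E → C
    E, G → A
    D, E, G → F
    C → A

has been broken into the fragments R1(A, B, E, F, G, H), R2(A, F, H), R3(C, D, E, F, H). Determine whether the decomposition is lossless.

Chase test. Columns are A, B, C, D, E, F, G, H; row i has aⱼ where attribute j ∈ Ri, else bᵢⱼ.
Initial tableau (one row per fragment):
  row 1: a1 a2 b13 b14 a5 a6 a7 a8
  row 2: a1 b22 b23 b24 b25 a6 b27 a8
  row 3: b31 b32 a3 a4 a5 a6 b37 a8
No row becomes fully distinguished — the join is lossy.

No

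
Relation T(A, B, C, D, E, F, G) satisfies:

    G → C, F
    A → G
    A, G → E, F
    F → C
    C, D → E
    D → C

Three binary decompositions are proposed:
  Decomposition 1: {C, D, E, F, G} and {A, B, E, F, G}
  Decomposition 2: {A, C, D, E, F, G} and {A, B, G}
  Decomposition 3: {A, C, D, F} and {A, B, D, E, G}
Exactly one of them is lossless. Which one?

Decomposition 1: common = {E, F, G}, closure = {C, E, F, G} → lossy.
Decomposition 2: common = {A, G}, closure = {A, C, E, F, G} → lossy.
Decomposition 3: common = {A, D}, closure = {A, C, D, E, F, G} → lossless.

Decomposition 3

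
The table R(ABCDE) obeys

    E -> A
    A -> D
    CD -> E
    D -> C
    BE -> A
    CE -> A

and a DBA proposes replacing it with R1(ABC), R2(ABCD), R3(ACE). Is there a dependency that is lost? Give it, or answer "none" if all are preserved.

E → A lies within R3.
A → D lies within R2.
CD → E: restricted closure across fragments reaches E.
D → C lies within R2.
BE → A: restricted closure across fragments reaches A.
CE → A lies within R3.
Every dependency is enforceable on the fragments, so the decomposition is dependency-preserving.

none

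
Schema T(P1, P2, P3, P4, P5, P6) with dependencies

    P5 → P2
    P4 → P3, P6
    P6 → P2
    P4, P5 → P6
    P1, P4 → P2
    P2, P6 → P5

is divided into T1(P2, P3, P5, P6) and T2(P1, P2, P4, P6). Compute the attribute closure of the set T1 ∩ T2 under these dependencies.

T1 ∩ T2 = {P2, P6}.
P2, P6 → P5 applies, adding P5
Closure: {P2, P5, P6}.

P2, P5, P6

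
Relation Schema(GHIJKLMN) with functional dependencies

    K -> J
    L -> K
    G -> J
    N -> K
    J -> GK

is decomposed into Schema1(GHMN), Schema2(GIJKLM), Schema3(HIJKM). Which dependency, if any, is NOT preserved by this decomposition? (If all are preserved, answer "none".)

none

K → J lies within Schema2.
L → K lies within Schema2.
G → J lies within Schema2.
N → K: restricted closure across fragments reaches K.
J → GK lies within Schema2.
Every dependency is enforceable on the fragments, so the decomposition is dependency-preserving.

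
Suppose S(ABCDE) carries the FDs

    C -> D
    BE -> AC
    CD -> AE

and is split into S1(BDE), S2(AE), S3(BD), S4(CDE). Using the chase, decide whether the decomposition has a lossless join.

No

Chase test. Columns are ABCDE; row i has aⱼ where attribute j ∈ Si, else bᵢⱼ.
Initial tableau (one row per fragment):
  row 1: b11 a2 b13 a4 a5
  row 2: a1 b22 b23 b24 a5
  row 3: b31 a2 b33 a4 b35
  row 4: b41 b42 a3 a4 a5
No row becomes fully distinguished — the join is lossy.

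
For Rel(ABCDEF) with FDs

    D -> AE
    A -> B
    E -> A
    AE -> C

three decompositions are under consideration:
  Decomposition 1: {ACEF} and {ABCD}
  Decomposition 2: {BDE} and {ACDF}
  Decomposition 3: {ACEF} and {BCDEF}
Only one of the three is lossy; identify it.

Decomposition 1

Decomposition 1: common = {AC}, closure = {ABC} → lossy.
Decomposition 2: common = {D}, closure = {ABCDE} → lossless.
Decomposition 3: common = {CEF}, closure = {ABCEF} → lossless.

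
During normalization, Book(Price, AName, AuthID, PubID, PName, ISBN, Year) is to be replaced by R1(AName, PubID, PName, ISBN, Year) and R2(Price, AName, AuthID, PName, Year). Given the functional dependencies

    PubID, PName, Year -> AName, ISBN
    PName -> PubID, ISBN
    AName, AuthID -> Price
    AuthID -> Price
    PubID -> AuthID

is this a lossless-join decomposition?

Yes

Common attributes: R1 ∩ R2 = {AName, PName, Year}.
Closure of {AName, PName, Year}: PName → PubID, ISBN applies, adding PubID, ISBN; PubID → AuthID applies, adding AuthID; AName, AuthID → Price applies, adding Price. So (AName, PName, Year)⁺ = {Price, AName, AuthID, PubID, PName, ISBN, Year}.
This closure contains every attribute of R1, so R1 ∩ R2 → R1. The join is lossless.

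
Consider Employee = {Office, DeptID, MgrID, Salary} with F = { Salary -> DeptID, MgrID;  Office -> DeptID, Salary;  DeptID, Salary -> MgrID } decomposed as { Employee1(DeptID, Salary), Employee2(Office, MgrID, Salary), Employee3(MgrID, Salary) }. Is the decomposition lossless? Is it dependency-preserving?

Lossless test (chase): Rows 1 and 2 agree on Salary; apply Salary→DeptID, MgrID and equate their DeptID, MgrID entries. Rows 1 and 3 agree on Salary; apply Salary→DeptID, MgrID and equate their DeptID, MgrID entries. Row 2 is now all distinguished symbols — the join is lossless.
Dependency preservation: Salary → DeptID, MgrID; Office → DeptID, Salary; DeptID, Salary → MgrID are not contained in any single fragment, but the restricted closure of each left-hand side across the fragments still reaches the right-hand side; the remaining FDs each lie inside some fragment. All dependencies are preserved.

lossless and dependency-preserving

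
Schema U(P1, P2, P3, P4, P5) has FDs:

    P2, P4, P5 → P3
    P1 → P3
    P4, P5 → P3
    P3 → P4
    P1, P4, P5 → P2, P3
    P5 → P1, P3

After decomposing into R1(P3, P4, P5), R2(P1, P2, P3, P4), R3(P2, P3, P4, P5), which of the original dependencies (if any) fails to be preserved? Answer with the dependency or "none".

P5 → P1, P3

Check P5 → P1, P3: no single fragment contains all of {P1, P3, P5}, and the restricted closure of {P5} across the fragments never reaches {P1, P3}.
P2, P4, P5 → P3 is preserved.
P1 → P3 is preserved.
P4, P5 → P3 is preserved.
P3 → P4 is preserved.
P1, P4, P5 → P2, P3 is preserved.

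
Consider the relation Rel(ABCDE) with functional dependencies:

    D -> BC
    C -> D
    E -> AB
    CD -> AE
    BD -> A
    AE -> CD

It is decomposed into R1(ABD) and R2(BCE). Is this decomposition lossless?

No

Common attributes: R1 ∩ R2 = {B}.
No dependency enlarges {B}, so (B)⁺ = {B}.
The closure contains neither all of R1 = {ABD} nor all of R2 = {BCE}, so the common attributes are not a superkey of either fragment. The join is lossy.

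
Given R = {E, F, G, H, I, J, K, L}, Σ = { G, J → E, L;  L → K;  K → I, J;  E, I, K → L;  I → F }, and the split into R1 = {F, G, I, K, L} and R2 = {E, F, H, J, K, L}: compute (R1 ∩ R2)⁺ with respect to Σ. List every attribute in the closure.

R1 ∩ R2 = {F, K, L}.
K → I, J applies, adding I, J
Closure: {F, I, J, K, L}.

F, I, J, K, L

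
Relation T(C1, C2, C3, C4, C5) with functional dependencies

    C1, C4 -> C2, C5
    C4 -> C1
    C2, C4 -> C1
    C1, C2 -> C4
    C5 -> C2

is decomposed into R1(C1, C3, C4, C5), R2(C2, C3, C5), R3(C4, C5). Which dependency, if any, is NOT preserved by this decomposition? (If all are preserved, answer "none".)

C1, C2 -> C4

Check C1, C2 → C4: no single fragment contains all of {C1, C2, C4}, and the restricted closure of {C1, C2} across the fragments never reaches {C4}.
C1, C4 → C2, C5 is preserved.
C4 → C1 is preserved.
C2, C4 → C1 is preserved.
C5 → C2 is preserved.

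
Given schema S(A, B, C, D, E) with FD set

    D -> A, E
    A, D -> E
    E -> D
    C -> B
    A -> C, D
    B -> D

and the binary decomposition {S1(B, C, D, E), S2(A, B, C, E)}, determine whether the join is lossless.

Yes

Common attributes: S1 ∩ S2 = {B, C, E}.
Closure of {B, C, E}: E → D applies, adding D; D → A, E applies, adding A. So (B, C, E)⁺ = {A, B, C, D, E}.
This closure contains every attribute of S1, so S1 ∩ S2 → S1. The join is lossless.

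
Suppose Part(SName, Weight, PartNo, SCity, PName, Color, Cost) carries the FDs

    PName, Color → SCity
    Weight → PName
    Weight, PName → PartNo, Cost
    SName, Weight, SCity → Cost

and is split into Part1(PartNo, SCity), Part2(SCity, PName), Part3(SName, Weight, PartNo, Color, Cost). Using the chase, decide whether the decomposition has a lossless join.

Chase test. Columns are SName, Weight, PartNo, SCity, PName, Color, Cost; row i has aⱼ where attribute j ∈ Parti, else bᵢⱼ.
Initial tableau (one row per fragment):
  row 1: b11 b12 a3 a4 b15 b16 b17
  row 2: b21 b22 b23 a4 a5 b26 b27
  row 3: a1 a2 a3 b34 b35 a6 a7
No row becomes fully distinguished — the join is lossy.

No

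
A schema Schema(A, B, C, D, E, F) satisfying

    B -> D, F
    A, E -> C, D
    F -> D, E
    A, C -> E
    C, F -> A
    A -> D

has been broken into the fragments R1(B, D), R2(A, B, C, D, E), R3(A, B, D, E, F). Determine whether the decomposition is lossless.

Yes

Chase test. Columns are A, B, C, D, E, F; row i has aⱼ where attribute j ∈ Ri, else bᵢⱼ.
Initial tableau (one row per fragment):
  row 1: b11 a2 b13 a4 b15 b16
  row 2: a1 a2 a3 a4 a5 b26
  row 3: a1 a2 b33 a4 a5 a6
Rows 1 and 2 agree on B; apply B→D, F and equate their D, F entries.
Rows 1 and 3 agree on B; apply B→D, F and equate their D, F entries.
Rows 2 and 3 agree on A, E; apply A, E→C, D and equate their C, D entries.
Rows 1 and 2 agree on F; apply F→D, E and equate their D, E entries.
Row 2 is now all distinguished symbols — the join is lossless.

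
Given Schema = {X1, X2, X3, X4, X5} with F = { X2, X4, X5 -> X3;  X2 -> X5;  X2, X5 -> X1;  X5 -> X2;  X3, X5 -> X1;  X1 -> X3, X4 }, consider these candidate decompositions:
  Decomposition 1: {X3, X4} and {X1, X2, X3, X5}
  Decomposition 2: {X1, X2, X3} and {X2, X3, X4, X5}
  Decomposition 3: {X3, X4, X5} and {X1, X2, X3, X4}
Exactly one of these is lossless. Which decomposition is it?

Decomposition 2

Decomposition 1: common = {X3}, closure = {X3} → lossy.
Decomposition 2: common = {X2, X3}, closure = {X1, X2, X3, X4, X5} → lossless.
Decomposition 3: common = {X3, X4}, closure = {X3, X4} → lossy.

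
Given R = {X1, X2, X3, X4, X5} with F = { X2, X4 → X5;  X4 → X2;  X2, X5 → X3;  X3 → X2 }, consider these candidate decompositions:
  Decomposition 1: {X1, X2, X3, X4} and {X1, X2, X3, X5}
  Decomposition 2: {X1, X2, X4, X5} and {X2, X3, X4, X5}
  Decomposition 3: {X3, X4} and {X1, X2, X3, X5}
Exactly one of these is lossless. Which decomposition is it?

Decomposition 2

Decomposition 1: common = {X1, X2, X3}, closure = {X1, X2, X3} → lossy.
Decomposition 2: common = {X2, X4, X5}, closure = {X2, X3, X4, X5} → lossless.
Decomposition 3: common = {X3}, closure = {X2, X3} → lossy.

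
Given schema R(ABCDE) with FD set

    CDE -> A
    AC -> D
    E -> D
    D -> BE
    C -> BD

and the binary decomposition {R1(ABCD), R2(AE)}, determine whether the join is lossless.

No

Common attributes: R1 ∩ R2 = {A}.
No dependency enlarges {A}, so (A)⁺ = {A}.
The closure contains neither all of R1 = {ABCD} nor all of R2 = {AE}, so the common attributes are not a superkey of either fragment. The join is lossy.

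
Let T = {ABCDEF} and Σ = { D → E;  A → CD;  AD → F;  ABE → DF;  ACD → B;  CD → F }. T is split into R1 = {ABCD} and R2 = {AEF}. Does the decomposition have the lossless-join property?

Yes

Common attributes: R1 ∩ R2 = {A}.
Closure of {A}: A → CD applies, adding CD; AD → F applies, adding F; ACD → B applies, adding B; D → E applies, adding E. So (A)⁺ = {ABCDEF}.
This closure contains every attribute of R1, so R1 ∩ R2 → R1. The join is lossless.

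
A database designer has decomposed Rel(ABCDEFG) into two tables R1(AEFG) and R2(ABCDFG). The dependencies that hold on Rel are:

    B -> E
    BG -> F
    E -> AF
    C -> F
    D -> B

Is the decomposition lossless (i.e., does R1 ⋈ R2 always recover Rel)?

Common attributes: R1 ∩ R2 = {AFG}.
No dependency enlarges {AFG}, so (AFG)⁺ = {AFG}.
The closure contains neither all of R1 = {AEFG} nor all of R2 = {ABCDFG}, so the common attributes are not a superkey of either fragment. The join is lossy.

No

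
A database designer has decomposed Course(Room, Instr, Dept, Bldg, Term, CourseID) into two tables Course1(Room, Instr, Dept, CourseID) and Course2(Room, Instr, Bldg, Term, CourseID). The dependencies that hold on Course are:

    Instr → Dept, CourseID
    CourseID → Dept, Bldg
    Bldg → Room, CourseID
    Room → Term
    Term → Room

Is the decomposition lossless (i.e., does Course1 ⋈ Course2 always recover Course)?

Yes

Common attributes: Course1 ∩ Course2 = {Room, Instr, CourseID}.
Closure of {Room, Instr, CourseID}: Instr → Dept, CourseID applies, adding Dept; CourseID → Dept, Bldg applies, adding Bldg; Room → Term applies, adding Term. So (Room, Instr, CourseID)⁺ = {Room, Instr, Dept, Bldg, Term, CourseID}.
This closure contains every attribute of Course1, so Course1 ∩ Course2 → Course1. The join is lossless.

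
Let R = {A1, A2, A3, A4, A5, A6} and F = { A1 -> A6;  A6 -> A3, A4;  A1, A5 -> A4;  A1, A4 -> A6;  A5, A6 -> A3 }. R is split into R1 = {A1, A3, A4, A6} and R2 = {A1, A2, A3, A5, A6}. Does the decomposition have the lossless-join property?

Common attributes: R1 ∩ R2 = {A1, A3, A6}.
Closure of {A1, A3, A6}: A6 → A3, A4 applies, adding A4. So (A1, A3, A6)⁺ = {A1, A3, A4, A6}.
This closure contains every attribute of R1, so R1 ∩ R2 → R1. The join is lossless.

Yes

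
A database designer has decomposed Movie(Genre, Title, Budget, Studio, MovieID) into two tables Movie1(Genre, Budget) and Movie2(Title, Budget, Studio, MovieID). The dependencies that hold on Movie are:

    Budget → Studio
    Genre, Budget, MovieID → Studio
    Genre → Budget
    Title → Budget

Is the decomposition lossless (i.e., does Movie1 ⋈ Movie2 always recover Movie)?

No

Common attributes: Movie1 ∩ Movie2 = {Budget}.
Closure of {Budget}: Budget → Studio applies, adding Studio. So (Budget)⁺ = {Budget, Studio}.
The closure contains neither all of Movie1 = {Genre, Budget} nor all of Movie2 = {Title, Budget, Studio, MovieID}, so the common attributes are not a superkey of either fragment. The join is lossy.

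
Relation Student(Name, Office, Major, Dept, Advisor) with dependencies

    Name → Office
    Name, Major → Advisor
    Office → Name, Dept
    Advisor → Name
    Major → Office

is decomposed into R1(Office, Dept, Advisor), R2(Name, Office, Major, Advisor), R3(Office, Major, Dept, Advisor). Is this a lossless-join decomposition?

Chase test. Columns are Name, Office, Major, Dept, Advisor; row i has aⱼ where attribute j ∈ Ri, else bᵢⱼ.
Initial tableau (one row per fragment):
  row 1: b11 a2 b13 a4 a5
  row 2: a1 a2 a3 b24 a5
  row 3: b31 a2 a3 a4 a5
Rows 1 and 2 agree on Office; apply Office→Name, Dept and equate their Name, Dept entries.
Rows 1 and 3 agree on Office; apply Office→Name, Dept and equate their Name, Dept entries.
Row 2 is now all distinguished symbols — the join is lossless.

Yes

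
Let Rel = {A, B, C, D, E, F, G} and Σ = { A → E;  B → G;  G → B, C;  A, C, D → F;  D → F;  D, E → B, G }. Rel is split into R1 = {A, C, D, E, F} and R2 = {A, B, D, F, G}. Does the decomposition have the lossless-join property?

Yes

Common attributes: R1 ∩ R2 = {A, D, F}.
Closure of {A, D, F}: A → E applies, adding E; D, E → B, G applies, adding B, G; G → B, C applies, adding C. So (A, D, F)⁺ = {A, B, C, D, E, F, G}.
This closure contains every attribute of R1, so R1 ∩ R2 → R1. The join is lossless.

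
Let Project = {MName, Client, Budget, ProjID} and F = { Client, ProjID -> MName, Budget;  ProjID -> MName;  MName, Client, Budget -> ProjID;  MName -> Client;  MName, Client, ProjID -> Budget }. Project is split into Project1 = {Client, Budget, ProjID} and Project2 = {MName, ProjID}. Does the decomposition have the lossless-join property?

Common attributes: Project1 ∩ Project2 = {ProjID}.
Closure of {ProjID}: ProjID → MName applies, adding MName; MName → Client applies, adding Client; MName, Client, ProjID → Budget applies, adding Budget. So (ProjID)⁺ = {MName, Client, Budget, ProjID}.
This closure contains every attribute of Project1, so Project1 ∩ Project2 → Project1. The join is lossless.

Yes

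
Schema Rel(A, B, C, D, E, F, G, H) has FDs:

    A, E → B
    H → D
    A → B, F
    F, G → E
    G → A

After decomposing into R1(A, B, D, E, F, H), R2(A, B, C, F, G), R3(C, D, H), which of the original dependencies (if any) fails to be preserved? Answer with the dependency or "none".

F, G → E

Check F, G → E: no single fragment contains all of {E, F, G}, and the restricted closure of {F, G} across the fragments never reaches {E}.
A, E → B is preserved.
H → D is preserved.
A → B, F is preserved.
G → A is preserved.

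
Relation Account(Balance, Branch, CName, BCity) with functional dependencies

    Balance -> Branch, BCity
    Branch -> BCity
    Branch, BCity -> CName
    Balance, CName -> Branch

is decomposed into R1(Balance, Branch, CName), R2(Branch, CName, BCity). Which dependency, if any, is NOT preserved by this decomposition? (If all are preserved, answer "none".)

none

Balance → Branch, BCity: restricted closure across fragments reaches Branch, BCity.
Branch → BCity lies within R2.
Branch, BCity → CName lies within R2.
Balance, CName → Branch lies within R1.
Every dependency is enforceable on the fragments, so the decomposition is dependency-preserving.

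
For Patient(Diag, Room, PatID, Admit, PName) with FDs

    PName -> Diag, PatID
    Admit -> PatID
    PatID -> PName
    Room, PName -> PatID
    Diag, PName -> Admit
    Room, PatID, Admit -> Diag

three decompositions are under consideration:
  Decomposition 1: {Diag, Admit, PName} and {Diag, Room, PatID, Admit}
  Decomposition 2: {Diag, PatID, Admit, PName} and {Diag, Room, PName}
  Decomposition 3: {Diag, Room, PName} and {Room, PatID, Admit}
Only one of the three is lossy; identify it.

Decomposition 3

Decomposition 1: common = {Diag, Admit}, closure = {Diag, PatID, Admit, PName} → lossless.
Decomposition 2: common = {Diag, PName}, closure = {Diag, PatID, Admit, PName} → lossless.
Decomposition 3: common = {Room}, closure = {Room} → lossy.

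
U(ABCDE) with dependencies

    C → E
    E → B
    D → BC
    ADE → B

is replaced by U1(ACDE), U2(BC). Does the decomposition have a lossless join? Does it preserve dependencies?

Lossless test: (C)⁺ = {BCE}, which contains all of one fragment — lossless.
Dependency preservation: the restricted closure of {E} across the fragments never reaches {B}, so E → B cannot be enforced without a join — not preserved.

lossless but not dependency-preserving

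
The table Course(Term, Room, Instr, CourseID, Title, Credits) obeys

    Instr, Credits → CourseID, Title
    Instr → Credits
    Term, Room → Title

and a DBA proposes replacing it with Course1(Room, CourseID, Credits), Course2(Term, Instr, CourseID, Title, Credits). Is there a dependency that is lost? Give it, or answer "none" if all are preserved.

Check Term, Room → Title: no single fragment contains all of {Term, Room, Title}, and the restricted closure of {Term, Room} across the fragments never reaches {Title}.
Instr, Credits → CourseID, Title is preserved.
Instr → Credits is preserved.

Term, Room → Title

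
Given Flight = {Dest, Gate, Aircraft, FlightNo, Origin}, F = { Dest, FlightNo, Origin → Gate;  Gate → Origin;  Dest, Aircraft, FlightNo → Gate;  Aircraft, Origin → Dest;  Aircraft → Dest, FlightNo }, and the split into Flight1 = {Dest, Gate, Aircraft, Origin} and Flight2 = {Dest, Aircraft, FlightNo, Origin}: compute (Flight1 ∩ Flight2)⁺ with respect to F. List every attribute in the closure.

Flight1 ∩ Flight2 = {Dest, Aircraft, Origin}.
Aircraft → Dest, FlightNo applies, adding FlightNo
Dest, FlightNo, Origin → Gate applies, adding Gate
Closure: {Dest, Gate, Aircraft, FlightNo, Origin}.

Dest, Gate, Aircraft, FlightNo, Origin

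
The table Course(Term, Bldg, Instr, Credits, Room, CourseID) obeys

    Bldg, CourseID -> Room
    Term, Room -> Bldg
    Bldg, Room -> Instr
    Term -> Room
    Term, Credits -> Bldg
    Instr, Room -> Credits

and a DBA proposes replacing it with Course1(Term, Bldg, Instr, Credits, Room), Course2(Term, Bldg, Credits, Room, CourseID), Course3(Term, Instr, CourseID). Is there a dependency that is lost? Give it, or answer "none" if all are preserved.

none

Bldg, CourseID → Room lies within Course2.
Term, Room → Bldg lies within Course1.
Bldg, Room → Instr lies within Course1.
Term → Room lies within Course1.
Term, Credits → Bldg lies within Course1.
Instr, Room → Credits lies within Course1.
Every dependency is enforceable on the fragments, so the decomposition is dependency-preserving.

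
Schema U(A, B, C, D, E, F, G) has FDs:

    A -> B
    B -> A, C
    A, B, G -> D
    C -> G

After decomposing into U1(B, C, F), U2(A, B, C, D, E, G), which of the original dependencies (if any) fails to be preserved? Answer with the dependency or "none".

A → B lies within U2.
B → A, C lies within U2.
A, B, G → D lies within U2.
C → G lies within U2.
Every dependency is enforceable on the fragments, so the decomposition is dependency-preserving.

none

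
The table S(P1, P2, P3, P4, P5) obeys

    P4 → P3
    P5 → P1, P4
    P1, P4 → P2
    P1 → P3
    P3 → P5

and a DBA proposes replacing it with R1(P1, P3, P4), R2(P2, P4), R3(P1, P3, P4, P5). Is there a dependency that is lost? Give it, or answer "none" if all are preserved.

P4 → P3 lies within R1.
P5 → P1, P4 lies within R3.
P1, P4 → P2: restricted closure across fragments reaches P2.
P1 → P3 lies within R1.
P3 → P5 lies within R3.
Every dependency is enforceable on the fragments, so the decomposition is dependency-preserving.

none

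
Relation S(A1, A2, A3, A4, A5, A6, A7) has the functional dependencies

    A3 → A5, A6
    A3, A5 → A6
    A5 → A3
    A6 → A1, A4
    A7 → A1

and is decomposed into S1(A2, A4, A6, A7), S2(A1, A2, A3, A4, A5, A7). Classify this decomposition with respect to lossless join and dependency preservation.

Lossless test: (A2, A4, A7)⁺ = {A1, A2, A4, A7}, which is a superkey of neither fragment — lossy.
Dependency preservation: the restricted closure of {A3} across the fragments never reaches {A5, A6}, so A3 → A5, A6 cannot be enforced without a join — not preserved.

lossy and not dependency-preserving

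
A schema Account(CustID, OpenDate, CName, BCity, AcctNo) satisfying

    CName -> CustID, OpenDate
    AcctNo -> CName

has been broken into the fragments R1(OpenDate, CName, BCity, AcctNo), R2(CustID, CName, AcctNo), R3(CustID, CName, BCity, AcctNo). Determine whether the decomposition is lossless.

Chase test. Columns are CustID, OpenDate, CName, BCity, AcctNo; row i has aⱼ where attribute j ∈ Ri, else bᵢⱼ.
Initial tableau (one row per fragment):
  row 1: b11 a2 a3 a4 a5
  row 2: a1 b22 a3 b24 a5
  row 3: a1 b32 a3 a4 a5
Rows 1 and 2 agree on CName; apply CName→CustID, OpenDate and equate their CustID, OpenDate entries.
Rows 1 and 3 agree on CName; apply CName→CustID, OpenDate and equate their CustID, OpenDate entries.
Row 1 is now all distinguished symbols — the join is lossless.

Yes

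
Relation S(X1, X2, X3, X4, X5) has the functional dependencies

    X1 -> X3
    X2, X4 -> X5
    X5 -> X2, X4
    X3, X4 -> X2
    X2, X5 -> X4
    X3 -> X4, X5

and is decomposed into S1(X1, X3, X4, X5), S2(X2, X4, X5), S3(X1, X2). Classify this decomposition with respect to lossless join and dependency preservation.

lossless and dependency-preserving

Lossless test (chase): Rows 1 and 3 agree on X1; apply X1→X3 and equate their X3 entries. Rows 1 and 2 agree on X5; apply X5→X2, X4 and equate their X2, X4 entries. Rows 1 and 3 agree on X3; apply X3→X4, X5 and equate their X4, X5 entries. Row 1 is now all distinguished symbols — the join is lossless.
Dependency preservation: X3, X4 → X2 is not contained in any single fragment, but the restricted closure of its left-hand side across the fragments still reaches the right-hand side; the remaining FDs each lie inside some fragment. All dependencies are preserved.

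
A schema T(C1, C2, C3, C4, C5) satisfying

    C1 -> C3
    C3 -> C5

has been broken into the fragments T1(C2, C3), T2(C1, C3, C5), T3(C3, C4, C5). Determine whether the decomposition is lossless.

Chase test. Columns are C1, C2, C3, C4, C5; row i has aⱼ where attribute j ∈ Ti, else bᵢⱼ.
Initial tableau (one row per fragment):
  row 1: b11 a2 a3 b14 b15
  row 2: a1 b22 a3 b24 a5
  row 3: b31 b32 a3 a4 a5
Rows 1 and 2 agree on C3; apply C3→C5 and equate their C5 entries.
No row becomes fully distinguished — the join is lossy.

No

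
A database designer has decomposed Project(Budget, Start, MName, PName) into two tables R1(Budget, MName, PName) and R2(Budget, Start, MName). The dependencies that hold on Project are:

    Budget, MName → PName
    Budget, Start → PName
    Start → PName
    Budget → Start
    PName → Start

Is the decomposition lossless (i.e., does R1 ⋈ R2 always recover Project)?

Yes

Common attributes: R1 ∩ R2 = {Budget, MName}.
Closure of {Budget, MName}: Budget, MName → PName applies, adding PName; Budget → Start applies, adding Start. So (Budget, MName)⁺ = {Budget, Start, MName, PName}.
This closure contains every attribute of R1, so R1 ∩ R2 → R1. The join is lossless.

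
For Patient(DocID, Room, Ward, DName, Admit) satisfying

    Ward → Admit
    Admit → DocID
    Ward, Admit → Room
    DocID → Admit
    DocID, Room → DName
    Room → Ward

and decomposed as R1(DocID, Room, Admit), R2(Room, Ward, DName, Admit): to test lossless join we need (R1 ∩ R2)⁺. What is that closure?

DocID, Room, Ward, DName, Admit

R1 ∩ R2 = {Room, Admit}.
Admit → DocID applies, adding DocID
DocID, Room → DName applies, adding DName
Room → Ward applies, adding Ward
Closure: {DocID, Room, Ward, DName, Admit}.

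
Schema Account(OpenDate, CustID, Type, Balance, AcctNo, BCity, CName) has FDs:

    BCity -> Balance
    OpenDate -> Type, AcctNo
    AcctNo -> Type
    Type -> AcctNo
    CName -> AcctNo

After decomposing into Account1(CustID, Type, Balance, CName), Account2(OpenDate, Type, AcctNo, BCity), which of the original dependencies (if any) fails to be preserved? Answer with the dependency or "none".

BCity -> Balance

Check BCity → Balance: no single fragment contains all of {Balance, BCity}, and the restricted closure of {BCity} across the fragments never reaches {Balance}.
OpenDate → Type, AcctNo is preserved.
AcctNo → Type is preserved.
Type → AcctNo is preserved.
CName → AcctNo is preserved.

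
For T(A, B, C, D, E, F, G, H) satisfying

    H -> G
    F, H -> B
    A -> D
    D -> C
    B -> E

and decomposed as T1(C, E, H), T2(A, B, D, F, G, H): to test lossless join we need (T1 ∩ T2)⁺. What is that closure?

G, H

T1 ∩ T2 = {H}.
H → G applies, adding G
Closure: {G, H}.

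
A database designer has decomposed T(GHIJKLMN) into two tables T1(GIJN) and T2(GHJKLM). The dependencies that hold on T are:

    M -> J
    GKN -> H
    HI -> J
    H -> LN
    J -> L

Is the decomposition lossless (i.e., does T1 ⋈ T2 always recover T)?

Common attributes: T1 ∩ T2 = {GJ}.
Closure of {GJ}: J → L applies, adding L. So (GJ)⁺ = {GJL}.
The closure contains neither all of T1 = {GIJN} nor all of T2 = {GHJKLM}, so the common attributes are not a superkey of either fragment. The join is lossy.

No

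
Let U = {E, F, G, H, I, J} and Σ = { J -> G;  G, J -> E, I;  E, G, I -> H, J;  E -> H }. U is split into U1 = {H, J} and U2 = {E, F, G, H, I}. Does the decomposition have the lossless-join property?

No

Common attributes: U1 ∩ U2 = {H}.
No dependency enlarges {H}, so (H)⁺ = {H}.
The closure contains neither all of U1 = {H, J} nor all of U2 = {E, F, G, H, I}, so the common attributes are not a superkey of either fragment. The join is lossy.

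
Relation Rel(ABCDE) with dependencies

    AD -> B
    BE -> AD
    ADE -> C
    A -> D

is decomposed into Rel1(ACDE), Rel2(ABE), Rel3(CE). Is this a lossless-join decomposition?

Yes

Chase test. Columns are ABCDE; row i has aⱼ where attribute j ∈ Reli, else bᵢⱼ.
Initial tableau (one row per fragment):
  row 1: a1 b12 a3 a4 a5
  row 2: a1 a2 b23 b24 a5
  row 3: b31 b32 a3 b34 a5
Rows 1 and 2 agree on A; apply A→D and equate their D entries.
Rows 1 and 2 agree on AD; apply AD→B and equate their B entries.
Rows 1 and 2 agree on ADE; apply ADE→C and equate their C entries.
Row 1 is now all distinguished symbols — the join is lossless.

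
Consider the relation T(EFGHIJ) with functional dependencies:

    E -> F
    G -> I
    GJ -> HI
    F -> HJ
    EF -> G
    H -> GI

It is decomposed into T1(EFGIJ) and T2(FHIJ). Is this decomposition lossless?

Yes

Common attributes: T1 ∩ T2 = {FIJ}.
Closure of {FIJ}: F → HJ applies, adding H; H → GI applies, adding G. So (FIJ)⁺ = {FGHIJ}.
This closure contains every attribute of T2, so T1 ∩ T2 → T2. The join is lossless.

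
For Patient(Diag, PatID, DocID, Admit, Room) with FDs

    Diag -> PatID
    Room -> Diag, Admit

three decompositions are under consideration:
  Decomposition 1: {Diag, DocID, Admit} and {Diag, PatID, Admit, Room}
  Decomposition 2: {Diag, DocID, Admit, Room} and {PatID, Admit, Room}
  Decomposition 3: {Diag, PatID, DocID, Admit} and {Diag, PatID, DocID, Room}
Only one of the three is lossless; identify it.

Decomposition 1: common = {Diag, Admit}, closure = {Diag, PatID, Admit} → lossy.
Decomposition 2: common = {Admit, Room}, closure = {Diag, PatID, Admit, Room} → lossless.
Decomposition 3: common = {Diag, PatID, DocID}, closure = {Diag, PatID, DocID} → lossy.

Decomposition 2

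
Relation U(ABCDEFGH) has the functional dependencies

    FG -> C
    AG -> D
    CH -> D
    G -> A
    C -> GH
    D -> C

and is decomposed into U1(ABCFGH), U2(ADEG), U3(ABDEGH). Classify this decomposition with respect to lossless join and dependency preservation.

Lossless test (chase): Rows 1 and 2 agree on AG; apply AG→D and equate their D entries. Rows 1 and 2 agree on D; apply D→C and equate their C entries. Rows 1 and 3 agree on D; apply D→C and equate their C entries. Rows 1 and 2 agree on C; apply C→GH and equate their GH entries. No row becomes fully distinguished — the join is lossy.
Dependency preservation: CH → D; D → C are not contained in any single fragment, but the restricted closure of each left-hand side across the fragments still reaches the right-hand side; the remaining FDs each lie inside some fragment. All dependencies are preserved.

lossy but dependency-preserving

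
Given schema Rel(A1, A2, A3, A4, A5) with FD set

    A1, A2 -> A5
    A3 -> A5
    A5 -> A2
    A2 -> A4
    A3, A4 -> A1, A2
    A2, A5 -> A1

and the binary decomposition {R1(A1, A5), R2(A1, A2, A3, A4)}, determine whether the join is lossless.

Common attributes: R1 ∩ R2 = {A1}.
No dependency enlarges {A1}, so (A1)⁺ = {A1}.
The closure contains neither all of R1 = {A1, A5} nor all of R2 = {A1, A2, A3, A4}, so the common attributes are not a superkey of either fragment. The join is lossy.

No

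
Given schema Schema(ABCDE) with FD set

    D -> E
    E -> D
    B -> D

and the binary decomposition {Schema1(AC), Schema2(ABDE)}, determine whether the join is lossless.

Common attributes: Schema1 ∩ Schema2 = {A}.
No dependency enlarges {A}, so (A)⁺ = {A}.
The closure contains neither all of Schema1 = {AC} nor all of Schema2 = {ABDE}, so the common attributes are not a superkey of either fragment. The join is lossy.

No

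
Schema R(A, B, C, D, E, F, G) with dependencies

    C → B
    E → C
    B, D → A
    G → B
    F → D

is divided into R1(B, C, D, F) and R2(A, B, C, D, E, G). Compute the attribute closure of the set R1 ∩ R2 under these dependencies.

R1 ∩ R2 = {B, C, D}.
B, D → A applies, adding A
Closure: {A, B, C, D}.

A, B, C, D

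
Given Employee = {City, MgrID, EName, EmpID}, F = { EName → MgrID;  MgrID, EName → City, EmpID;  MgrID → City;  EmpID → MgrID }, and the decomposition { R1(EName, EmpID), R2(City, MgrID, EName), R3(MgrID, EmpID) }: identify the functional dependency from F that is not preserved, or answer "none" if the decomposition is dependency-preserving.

EName → MgrID lies within R2.
MgrID, EName → City, EmpID: restricted closure across fragments reaches City, EmpID.
MgrID → City lies within R2.
EmpID → MgrID lies within R3.
Every dependency is enforceable on the fragments, so the decomposition is dependency-preserving.

none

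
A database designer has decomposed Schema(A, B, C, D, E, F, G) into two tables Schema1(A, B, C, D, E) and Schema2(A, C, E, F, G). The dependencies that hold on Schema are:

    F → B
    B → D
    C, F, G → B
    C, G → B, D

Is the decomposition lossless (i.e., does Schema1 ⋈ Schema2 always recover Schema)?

Common attributes: Schema1 ∩ Schema2 = {A, C, E}.
No dependency enlarges {A, C, E}, so (A, C, E)⁺ = {A, C, E}.
The closure contains neither all of Schema1 = {A, B, C, D, E} nor all of Schema2 = {A, C, E, F, G}, so the common attributes are not a superkey of either fragment. The join is lossy.

No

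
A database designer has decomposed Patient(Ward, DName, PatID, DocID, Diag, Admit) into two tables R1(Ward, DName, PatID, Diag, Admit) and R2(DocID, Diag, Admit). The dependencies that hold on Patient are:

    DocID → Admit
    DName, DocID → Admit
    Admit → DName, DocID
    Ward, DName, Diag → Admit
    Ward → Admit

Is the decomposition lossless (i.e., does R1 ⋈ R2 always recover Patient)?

Yes

Common attributes: R1 ∩ R2 = {Diag, Admit}.
Closure of {Diag, Admit}: Admit → DName, DocID applies, adding DName, DocID. So (Diag, Admit)⁺ = {DName, DocID, Diag, Admit}.
This closure contains every attribute of R2, so R1 ∩ R2 → R2. The join is lossless.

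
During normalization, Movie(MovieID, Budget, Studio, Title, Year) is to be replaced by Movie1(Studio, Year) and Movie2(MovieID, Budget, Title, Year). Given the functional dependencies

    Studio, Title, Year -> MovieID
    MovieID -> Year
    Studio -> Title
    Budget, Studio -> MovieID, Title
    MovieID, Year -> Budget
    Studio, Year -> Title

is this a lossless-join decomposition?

No

Common attributes: Movie1 ∩ Movie2 = {Year}.
No dependency enlarges {Year}, so (Year)⁺ = {Year}.
The closure contains neither all of Movie1 = {Studio, Year} nor all of Movie2 = {MovieID, Budget, Title, Year}, so the common attributes are not a superkey of either fragment. The join is lossy.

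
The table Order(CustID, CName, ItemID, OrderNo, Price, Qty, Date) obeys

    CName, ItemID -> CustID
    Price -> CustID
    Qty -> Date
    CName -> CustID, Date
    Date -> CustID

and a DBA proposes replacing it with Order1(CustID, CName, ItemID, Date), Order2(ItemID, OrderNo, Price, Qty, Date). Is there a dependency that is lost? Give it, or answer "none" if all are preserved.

Price -> CustID

Check Price → CustID: no single fragment contains all of {CustID, Price}, and the restricted closure of {Price} across the fragments never reaches {CustID}.
CName, ItemID → CustID is preserved.
Qty → Date is preserved.
CName → CustID, Date is preserved.
Date → CustID is preserved.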